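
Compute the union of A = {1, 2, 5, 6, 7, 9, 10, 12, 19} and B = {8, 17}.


A ∪ B = all elements in A or B (or both)
A = {1, 2, 5, 6, 7, 9, 10, 12, 19}
B = {8, 17}
A ∪ B = {1, 2, 5, 6, 7, 8, 9, 10, 12, 17, 19}

A ∪ B = {1, 2, 5, 6, 7, 8, 9, 10, 12, 17, 19}


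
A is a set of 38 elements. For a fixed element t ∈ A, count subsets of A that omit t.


Subsets of A avoiding t are subsets of A \ {t}, which has 37 elements.
Count = 2^(n-1) = 2^37
= 137438953472

Number of subsets avoiding t = 137438953472


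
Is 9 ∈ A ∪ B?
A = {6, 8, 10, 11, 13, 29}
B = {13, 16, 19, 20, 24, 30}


A = {6, 8, 10, 11, 13, 29}, B = {13, 16, 19, 20, 24, 30}
A ∪ B = all elements in A or B
A ∪ B = {6, 8, 10, 11, 13, 16, 19, 20, 24, 29, 30}
Checking if 9 ∈ A ∪ B
9 is not in A ∪ B → False

9 ∉ A ∪ B


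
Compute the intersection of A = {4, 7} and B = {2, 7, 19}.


A ∩ B = elements in both A and B
A = {4, 7}
B = {2, 7, 19}
A ∩ B = {7}

A ∩ B = {7}


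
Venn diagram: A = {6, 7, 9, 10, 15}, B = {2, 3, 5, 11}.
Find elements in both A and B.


A = {6, 7, 9, 10, 15}
B = {2, 3, 5, 11}
Region: in both A and B
Elements: ∅

Elements in both A and B: ∅


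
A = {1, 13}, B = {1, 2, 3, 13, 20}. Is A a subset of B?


A ⊆ B means every element of A is in B.
All elements of A are in B.
So A ⊆ B.

Yes, A ⊆ B


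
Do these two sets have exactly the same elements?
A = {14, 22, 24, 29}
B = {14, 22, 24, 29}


Two sets are equal iff they have exactly the same elements.
A = {14, 22, 24, 29}
B = {14, 22, 24, 29}
Same elements → A = B

Yes, A = B


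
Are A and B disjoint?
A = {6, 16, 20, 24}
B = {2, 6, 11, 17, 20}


Disjoint means A ∩ B = ∅.
A ∩ B = {6, 20}
A ∩ B ≠ ∅, so A and B are NOT disjoint.

No, A and B are not disjoint (A ∩ B = {6, 20})


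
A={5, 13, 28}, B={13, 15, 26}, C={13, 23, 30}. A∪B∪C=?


A ∪ B = {5, 13, 15, 26, 28}
(A ∪ B) ∪ C = {5, 13, 15, 23, 26, 28, 30}

A ∪ B ∪ C = {5, 13, 15, 23, 26, 28, 30}


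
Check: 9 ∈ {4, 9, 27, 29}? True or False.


A = {4, 9, 27, 29}
Checking if 9 is in A
9 is in A → True

9 ∈ A


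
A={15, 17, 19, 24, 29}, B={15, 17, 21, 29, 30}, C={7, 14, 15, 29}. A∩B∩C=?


A ∩ B = {15, 17, 29}
(A ∩ B) ∩ C = {15, 29}

A ∩ B ∩ C = {15, 29}


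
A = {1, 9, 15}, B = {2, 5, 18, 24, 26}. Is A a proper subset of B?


A ⊂ B requires: A ⊆ B AND A ≠ B.
A ⊆ B? No
A ⊄ B, so A is not a proper subset.

No, A is not a proper subset of B


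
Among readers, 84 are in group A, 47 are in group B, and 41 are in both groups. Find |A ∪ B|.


|A ∪ B| = |A| + |B| - |A ∩ B|
= 84 + 47 - 41
= 90

|A ∪ B| = 90


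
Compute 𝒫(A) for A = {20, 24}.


|A| = 2, so |P(A)| = 2^2 = 4
Enumerate subsets by cardinality (0 to 2):
∅, {20}, {24}, {20, 24}

P(A) has 4 subsets: ∅, {20}, {24}, {20, 24}


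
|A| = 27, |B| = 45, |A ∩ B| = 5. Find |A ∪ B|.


|A ∪ B| = |A| + |B| - |A ∩ B|
= 27 + 45 - 5
= 67

|A ∪ B| = 67


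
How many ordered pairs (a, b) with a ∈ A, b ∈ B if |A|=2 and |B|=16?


|A × B| = |A| × |B|
= 2 × 16
= 32

|A × B| = 32


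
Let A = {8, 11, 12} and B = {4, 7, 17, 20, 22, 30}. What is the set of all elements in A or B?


A ∪ B = all elements in A or B (or both)
A = {8, 11, 12}
B = {4, 7, 17, 20, 22, 30}
A ∪ B = {4, 7, 8, 11, 12, 17, 20, 22, 30}

A ∪ B = {4, 7, 8, 11, 12, 17, 20, 22, 30}


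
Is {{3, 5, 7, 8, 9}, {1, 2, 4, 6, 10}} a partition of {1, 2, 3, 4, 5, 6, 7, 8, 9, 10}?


A partition requires: (1) non-empty parts, (2) pairwise disjoint, (3) union = U
Parts: {3, 5, 7, 8, 9}, {1, 2, 4, 6, 10}
Union of parts: {1, 2, 3, 4, 5, 6, 7, 8, 9, 10}
U = {1, 2, 3, 4, 5, 6, 7, 8, 9, 10}
All non-empty? True
Pairwise disjoint? True
Covers U? True

Yes, valid partition


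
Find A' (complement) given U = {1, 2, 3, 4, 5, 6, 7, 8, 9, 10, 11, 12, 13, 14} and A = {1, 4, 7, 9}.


Aᶜ = U \ A = elements in U but not in A
U = {1, 2, 3, 4, 5, 6, 7, 8, 9, 10, 11, 12, 13, 14}
A = {1, 4, 7, 9}
Aᶜ = {2, 3, 5, 6, 8, 10, 11, 12, 13, 14}

Aᶜ = {2, 3, 5, 6, 8, 10, 11, 12, 13, 14}


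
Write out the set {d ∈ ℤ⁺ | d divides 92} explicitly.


Checking each candidate:
Condition: positive divisors of 92
Result = {1, 2, 4, 23, 46, 92}

{1, 2, 4, 23, 46, 92}


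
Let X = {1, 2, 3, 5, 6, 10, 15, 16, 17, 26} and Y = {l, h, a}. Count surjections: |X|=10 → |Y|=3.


n = |X| = 10, k = |Y| = 3. Surjections via inclusion-exclusion:
S(n,k) = Σ(-1)^i × C(k,i) × (k-i)^n, i=0 to k
i=0: (-1)^0×C(3,0)×3^10 = 59049
i=1: (-1)^1×C(3,1)×2^10 = -3072
i=2: (-1)^2×C(3,2)×1^10 = 3
i=3: (-1)^3×C(3,3)×0^10 = 0
Total = 55980

Number of surjections = 55980


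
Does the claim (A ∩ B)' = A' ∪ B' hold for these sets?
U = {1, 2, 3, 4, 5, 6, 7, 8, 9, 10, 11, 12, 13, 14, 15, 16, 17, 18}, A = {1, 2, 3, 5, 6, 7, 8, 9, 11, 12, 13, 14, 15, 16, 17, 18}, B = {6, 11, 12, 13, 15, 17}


LHS: A ∩ B = {6, 11, 12, 13, 15, 17}
(A ∩ B)' = U \ (A ∩ B) = {1, 2, 3, 4, 5, 7, 8, 9, 10, 14, 16, 18}
A' = {4, 10}, B' = {1, 2, 3, 4, 5, 7, 8, 9, 10, 14, 16, 18}
Claimed RHS: A' ∪ B' = {1, 2, 3, 4, 5, 7, 8, 9, 10, 14, 16, 18}
Identity is VALID: LHS = RHS = {1, 2, 3, 4, 5, 7, 8, 9, 10, 14, 16, 18} ✓

Identity is valid. (A ∩ B)' = A' ∪ B' = {1, 2, 3, 4, 5, 7, 8, 9, 10, 14, 16, 18}


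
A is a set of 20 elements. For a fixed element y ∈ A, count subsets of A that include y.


Subsets of A containing y correspond to subsets of A \ {y}, which has 19 elements.
Count = 2^(n-1) = 2^19
= 524288

Number of subsets containing y = 524288


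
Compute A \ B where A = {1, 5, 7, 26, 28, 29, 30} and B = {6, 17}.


A \ B = elements in A but not in B
A = {1, 5, 7, 26, 28, 29, 30}
B = {6, 17}
Remove from A any elements in B
A \ B = {1, 5, 7, 26, 28, 29, 30}

A \ B = {1, 5, 7, 26, 28, 29, 30}


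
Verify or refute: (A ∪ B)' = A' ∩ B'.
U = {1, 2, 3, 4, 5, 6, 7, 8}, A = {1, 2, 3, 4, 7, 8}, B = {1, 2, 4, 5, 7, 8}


LHS: A ∪ B = {1, 2, 3, 4, 5, 7, 8}
(A ∪ B)' = U \ (A ∪ B) = {6}
A' = {5, 6}, B' = {3, 6}
Claimed RHS: A' ∩ B' = {6}
Identity is VALID: LHS = RHS = {6} ✓

Identity is valid. (A ∪ B)' = A' ∩ B' = {6}


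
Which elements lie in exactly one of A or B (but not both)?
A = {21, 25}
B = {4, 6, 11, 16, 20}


A △ B = (A \ B) ∪ (B \ A) = elements in exactly one of A or B
A \ B = {21, 25}
B \ A = {4, 6, 11, 16, 20}
A △ B = {4, 6, 11, 16, 20, 21, 25}

A △ B = {4, 6, 11, 16, 20, 21, 25}


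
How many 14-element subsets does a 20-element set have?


C(n,k) = n! / (k!(n-k)!)
C(20,14) = 20! / (14!6!)
= 38760

C(20,14) = 38760


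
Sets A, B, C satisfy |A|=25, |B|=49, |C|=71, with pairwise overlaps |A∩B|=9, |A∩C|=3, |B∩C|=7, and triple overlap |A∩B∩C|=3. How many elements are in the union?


|A∪B∪C| = |A|+|B|+|C| - |A∩B|-|A∩C|-|B∩C| + |A∩B∩C|
= 25+49+71 - 9-3-7 + 3
= 145 - 19 + 3
= 129

|A ∪ B ∪ C| = 129


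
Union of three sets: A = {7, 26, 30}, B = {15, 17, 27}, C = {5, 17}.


A ∪ B = {7, 15, 17, 26, 27, 30}
(A ∪ B) ∪ C = {5, 7, 15, 17, 26, 27, 30}

A ∪ B ∪ C = {5, 7, 15, 17, 26, 27, 30}


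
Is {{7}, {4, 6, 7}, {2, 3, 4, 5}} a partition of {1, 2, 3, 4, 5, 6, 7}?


A partition requires: (1) non-empty parts, (2) pairwise disjoint, (3) union = U
Parts: {7}, {4, 6, 7}, {2, 3, 4, 5}
Union of parts: {2, 3, 4, 5, 6, 7}
U = {1, 2, 3, 4, 5, 6, 7}
All non-empty? True
Pairwise disjoint? False
Covers U? False

No, not a valid partition


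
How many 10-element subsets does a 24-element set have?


C(n,k) = n! / (k!(n-k)!)
C(24,10) = 24! / (10!14!)
= 1961256

C(24,10) = 1961256


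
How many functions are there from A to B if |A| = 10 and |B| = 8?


Each of |A| = 10 inputs maps to any of |B| = 8 outputs.
# functions = |B|^|A| = 8^10
= 1073741824

Number of functions = 1073741824


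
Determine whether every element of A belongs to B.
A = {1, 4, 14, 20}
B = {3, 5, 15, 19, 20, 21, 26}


A ⊆ B means every element of A is in B.
Elements in A not in B: {1, 4, 14}
So A ⊄ B.

No, A ⊄ B


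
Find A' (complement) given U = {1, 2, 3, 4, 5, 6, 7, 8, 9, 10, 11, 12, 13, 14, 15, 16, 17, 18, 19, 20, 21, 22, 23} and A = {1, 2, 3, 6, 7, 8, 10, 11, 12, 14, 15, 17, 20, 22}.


Aᶜ = U \ A = elements in U but not in A
U = {1, 2, 3, 4, 5, 6, 7, 8, 9, 10, 11, 12, 13, 14, 15, 16, 17, 18, 19, 20, 21, 22, 23}
A = {1, 2, 3, 6, 7, 8, 10, 11, 12, 14, 15, 17, 20, 22}
Aᶜ = {4, 5, 9, 13, 16, 18, 19, 21, 23}

Aᶜ = {4, 5, 9, 13, 16, 18, 19, 21, 23}


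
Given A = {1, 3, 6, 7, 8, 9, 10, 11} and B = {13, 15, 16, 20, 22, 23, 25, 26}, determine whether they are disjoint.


Disjoint means A ∩ B = ∅.
A ∩ B = ∅
A ∩ B = ∅, so A and B are disjoint.

Yes, A and B are disjoint


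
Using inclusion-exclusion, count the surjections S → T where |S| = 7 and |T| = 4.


n = |S| = 7, k = |T| = 4. Surjections via inclusion-exclusion:
S(n,k) = Σ(-1)^i × C(k,i) × (k-i)^n, i=0 to k
i=0: (-1)^0×C(4,0)×4^7 = 16384
i=1: (-1)^1×C(4,1)×3^7 = -8748
i=2: (-1)^2×C(4,2)×2^7 = 768
i=3: (-1)^3×C(4,3)×1^7 = -4
i=4: (-1)^4×C(4,4)×0^7 = 0
Total = 8400

Number of surjections = 8400


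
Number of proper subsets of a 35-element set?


Total subsets = 2^n = 2^35 = 34359738368
Proper subsets exclude the set itself: 2^n - 1
= 34359738368 - 1
= 34359738367

Number of proper subsets = 34359738367


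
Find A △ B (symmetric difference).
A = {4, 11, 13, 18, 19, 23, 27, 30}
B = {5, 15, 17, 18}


A △ B = (A \ B) ∪ (B \ A) = elements in exactly one of A or B
A \ B = {4, 11, 13, 19, 23, 27, 30}
B \ A = {5, 15, 17}
A △ B = {4, 5, 11, 13, 15, 17, 19, 23, 27, 30}

A △ B = {4, 5, 11, 13, 15, 17, 19, 23, 27, 30}


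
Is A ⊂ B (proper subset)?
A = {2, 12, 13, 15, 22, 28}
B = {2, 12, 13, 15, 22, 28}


A ⊂ B requires: A ⊆ B AND A ≠ B.
A ⊆ B? Yes
A = B? Yes
A = B, so A is not a PROPER subset.

No, A is not a proper subset of B


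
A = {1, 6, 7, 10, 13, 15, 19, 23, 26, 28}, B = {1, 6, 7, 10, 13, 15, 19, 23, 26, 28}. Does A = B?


Two sets are equal iff they have exactly the same elements.
A = {1, 6, 7, 10, 13, 15, 19, 23, 26, 28}
B = {1, 6, 7, 10, 13, 15, 19, 23, 26, 28}
Same elements → A = B

Yes, A = B


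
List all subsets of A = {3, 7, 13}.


|A| = 3, so |P(A)| = 2^3 = 8
Enumerate subsets by cardinality (0 to 3):
∅, {3}, {7}, {13}, {3, 7}, {3, 13}, {7, 13}, {3, 7, 13}

P(A) has 8 subsets: ∅, {3}, {7}, {13}, {3, 7}, {3, 13}, {7, 13}, {3, 7, 13}


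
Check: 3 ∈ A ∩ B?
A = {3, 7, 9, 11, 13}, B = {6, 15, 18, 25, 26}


A = {3, 7, 9, 11, 13}, B = {6, 15, 18, 25, 26}
A ∩ B = elements in both A and B
A ∩ B = ∅
Checking if 3 ∈ A ∩ B
3 is not in A ∩ B → False

3 ∉ A ∩ B


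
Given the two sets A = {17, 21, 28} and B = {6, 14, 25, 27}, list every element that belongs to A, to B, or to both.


A ∪ B = all elements in A or B (or both)
A = {17, 21, 28}
B = {6, 14, 25, 27}
A ∪ B = {6, 14, 17, 21, 25, 27, 28}

A ∪ B = {6, 14, 17, 21, 25, 27, 28}


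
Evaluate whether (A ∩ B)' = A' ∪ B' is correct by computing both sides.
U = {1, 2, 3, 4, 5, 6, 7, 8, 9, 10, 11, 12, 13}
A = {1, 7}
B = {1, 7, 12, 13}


LHS: A ∩ B = {1, 7}
(A ∩ B)' = U \ (A ∩ B) = {2, 3, 4, 5, 6, 8, 9, 10, 11, 12, 13}
A' = {2, 3, 4, 5, 6, 8, 9, 10, 11, 12, 13}, B' = {2, 3, 4, 5, 6, 8, 9, 10, 11}
Claimed RHS: A' ∪ B' = {2, 3, 4, 5, 6, 8, 9, 10, 11, 12, 13}
Identity is VALID: LHS = RHS = {2, 3, 4, 5, 6, 8, 9, 10, 11, 12, 13} ✓

Identity is valid. (A ∩ B)' = A' ∪ B' = {2, 3, 4, 5, 6, 8, 9, 10, 11, 12, 13}


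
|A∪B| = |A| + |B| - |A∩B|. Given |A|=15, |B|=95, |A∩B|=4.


|A ∪ B| = |A| + |B| - |A ∩ B|
= 15 + 95 - 4
= 106

|A ∪ B| = 106


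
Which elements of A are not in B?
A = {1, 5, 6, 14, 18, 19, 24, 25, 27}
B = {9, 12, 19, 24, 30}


A \ B = elements in A but not in B
A = {1, 5, 6, 14, 18, 19, 24, 25, 27}
B = {9, 12, 19, 24, 30}
Remove from A any elements in B
A \ B = {1, 5, 6, 14, 18, 25, 27}

A \ B = {1, 5, 6, 14, 18, 25, 27}


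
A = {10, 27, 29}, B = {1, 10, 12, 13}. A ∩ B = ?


A ∩ B = elements in both A and B
A = {10, 27, 29}
B = {1, 10, 12, 13}
A ∩ B = {10}

A ∩ B = {10}


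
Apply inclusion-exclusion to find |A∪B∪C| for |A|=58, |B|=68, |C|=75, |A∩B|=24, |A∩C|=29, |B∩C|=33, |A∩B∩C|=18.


|A∪B∪C| = |A|+|B|+|C| - |A∩B|-|A∩C|-|B∩C| + |A∩B∩C|
= 58+68+75 - 24-29-33 + 18
= 201 - 86 + 18
= 133

|A ∪ B ∪ C| = 133


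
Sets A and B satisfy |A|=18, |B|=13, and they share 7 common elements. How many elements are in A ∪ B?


|A ∪ B| = |A| + |B| - |A ∩ B|
= 18 + 13 - 7
= 24

|A ∪ B| = 24


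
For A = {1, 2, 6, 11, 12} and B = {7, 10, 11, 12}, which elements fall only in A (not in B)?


A = {1, 2, 6, 11, 12}
B = {7, 10, 11, 12}
Region: only in A (not in B)
Elements: {1, 2, 6}

Elements only in A (not in B): {1, 2, 6}


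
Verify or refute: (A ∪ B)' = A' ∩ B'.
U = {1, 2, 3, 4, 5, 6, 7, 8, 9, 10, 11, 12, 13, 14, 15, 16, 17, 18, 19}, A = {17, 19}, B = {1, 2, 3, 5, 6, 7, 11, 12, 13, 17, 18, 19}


LHS: A ∪ B = {1, 2, 3, 5, 6, 7, 11, 12, 13, 17, 18, 19}
(A ∪ B)' = U \ (A ∪ B) = {4, 8, 9, 10, 14, 15, 16}
A' = {1, 2, 3, 4, 5, 6, 7, 8, 9, 10, 11, 12, 13, 14, 15, 16, 18}, B' = {4, 8, 9, 10, 14, 15, 16}
Claimed RHS: A' ∩ B' = {4, 8, 9, 10, 14, 15, 16}
Identity is VALID: LHS = RHS = {4, 8, 9, 10, 14, 15, 16} ✓

Identity is valid. (A ∪ B)' = A' ∩ B' = {4, 8, 9, 10, 14, 15, 16}


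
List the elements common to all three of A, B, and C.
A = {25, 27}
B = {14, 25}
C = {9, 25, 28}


A ∩ B = {25}
(A ∩ B) ∩ C = {25}

A ∩ B ∩ C = {25}


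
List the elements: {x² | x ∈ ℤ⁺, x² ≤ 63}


Checking each candidate:
Condition: positive perfect squares ≤ 63
Result = {1, 4, 9, 16, 25, 36, 49}

{1, 4, 9, 16, 25, 36, 49}


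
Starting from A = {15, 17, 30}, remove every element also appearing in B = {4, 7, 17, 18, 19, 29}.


A \ B = elements in A but not in B
A = {15, 17, 30}
B = {4, 7, 17, 18, 19, 29}
Remove from A any elements in B
A \ B = {15, 30}

A \ B = {15, 30}


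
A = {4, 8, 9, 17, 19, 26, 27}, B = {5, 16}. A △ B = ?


A △ B = (A \ B) ∪ (B \ A) = elements in exactly one of A or B
A \ B = {4, 8, 9, 17, 19, 26, 27}
B \ A = {5, 16}
A △ B = {4, 5, 8, 9, 16, 17, 19, 26, 27}

A △ B = {4, 5, 8, 9, 16, 17, 19, 26, 27}


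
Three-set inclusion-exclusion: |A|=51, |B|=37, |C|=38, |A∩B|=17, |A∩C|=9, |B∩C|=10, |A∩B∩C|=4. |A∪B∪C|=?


|A∪B∪C| = |A|+|B|+|C| - |A∩B|-|A∩C|-|B∩C| + |A∩B∩C|
= 51+37+38 - 17-9-10 + 4
= 126 - 36 + 4
= 94

|A ∪ B ∪ C| = 94


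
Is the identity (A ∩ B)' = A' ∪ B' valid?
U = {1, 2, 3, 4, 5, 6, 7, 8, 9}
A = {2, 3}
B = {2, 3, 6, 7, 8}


LHS: A ∩ B = {2, 3}
(A ∩ B)' = U \ (A ∩ B) = {1, 4, 5, 6, 7, 8, 9}
A' = {1, 4, 5, 6, 7, 8, 9}, B' = {1, 4, 5, 9}
Claimed RHS: A' ∪ B' = {1, 4, 5, 6, 7, 8, 9}
Identity is VALID: LHS = RHS = {1, 4, 5, 6, 7, 8, 9} ✓

Identity is valid. (A ∩ B)' = A' ∪ B' = {1, 4, 5, 6, 7, 8, 9}


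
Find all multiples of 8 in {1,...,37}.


Checking each candidate:
Condition: multiples of 8 in {1,...,37}
Result = {8, 16, 24, 32}

{8, 16, 24, 32}


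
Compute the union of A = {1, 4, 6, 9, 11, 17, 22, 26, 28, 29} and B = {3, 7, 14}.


A ∪ B = all elements in A or B (or both)
A = {1, 4, 6, 9, 11, 17, 22, 26, 28, 29}
B = {3, 7, 14}
A ∪ B = {1, 3, 4, 6, 7, 9, 11, 14, 17, 22, 26, 28, 29}

A ∪ B = {1, 3, 4, 6, 7, 9, 11, 14, 17, 22, 26, 28, 29}


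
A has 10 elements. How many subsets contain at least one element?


Total subsets = 2^n = 2^10 = 1024
Non-empty subsets exclude the empty set: 2^n - 1
= 1024 - 1
= 1023

Number of non-empty subsets = 1023


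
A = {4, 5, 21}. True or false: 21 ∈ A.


A = {4, 5, 21}
Checking if 21 is in A
21 is in A → True

21 ∈ A


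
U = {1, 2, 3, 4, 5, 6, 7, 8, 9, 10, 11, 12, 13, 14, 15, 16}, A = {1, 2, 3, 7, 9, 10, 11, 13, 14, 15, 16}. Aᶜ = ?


Aᶜ = U \ A = elements in U but not in A
U = {1, 2, 3, 4, 5, 6, 7, 8, 9, 10, 11, 12, 13, 14, 15, 16}
A = {1, 2, 3, 7, 9, 10, 11, 13, 14, 15, 16}
Aᶜ = {4, 5, 6, 8, 12}

Aᶜ = {4, 5, 6, 8, 12}


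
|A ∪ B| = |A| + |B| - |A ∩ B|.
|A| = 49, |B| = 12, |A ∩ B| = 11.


|A ∪ B| = |A| + |B| - |A ∩ B|
= 49 + 12 - 11
= 50

|A ∪ B| = 50


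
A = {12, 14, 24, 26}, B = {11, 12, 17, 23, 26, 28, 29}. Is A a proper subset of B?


A ⊂ B requires: A ⊆ B AND A ≠ B.
A ⊆ B? No
A ⊄ B, so A is not a proper subset.

No, A is not a proper subset of B


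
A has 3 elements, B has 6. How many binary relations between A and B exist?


A relation from A to B is any subset of A × B.
|A × B| = 3 × 6 = 18
# relations = 2^|A × B| = 2^18 = 262144

Number of relations = 262144


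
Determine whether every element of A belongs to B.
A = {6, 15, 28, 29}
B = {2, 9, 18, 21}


A ⊆ B means every element of A is in B.
Elements in A not in B: {6, 15, 28, 29}
So A ⊄ B.

No, A ⊄ B


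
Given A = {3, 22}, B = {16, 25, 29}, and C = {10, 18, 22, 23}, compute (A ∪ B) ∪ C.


A ∪ B = {3, 16, 22, 25, 29}
(A ∪ B) ∪ C = {3, 10, 16, 18, 22, 23, 25, 29}

A ∪ B ∪ C = {3, 10, 16, 18, 22, 23, 25, 29}


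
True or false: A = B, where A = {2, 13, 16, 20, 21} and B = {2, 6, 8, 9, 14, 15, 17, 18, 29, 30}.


Two sets are equal iff they have exactly the same elements.
A = {2, 13, 16, 20, 21}
B = {2, 6, 8, 9, 14, 15, 17, 18, 29, 30}
Differences: {6, 8, 9, 13, 14, 15, 16, 17, 18, 20, 21, 29, 30}
A ≠ B

No, A ≠ B


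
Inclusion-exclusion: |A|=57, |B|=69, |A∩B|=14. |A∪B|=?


|A ∪ B| = |A| + |B| - |A ∩ B|
= 57 + 69 - 14
= 112

|A ∪ B| = 112


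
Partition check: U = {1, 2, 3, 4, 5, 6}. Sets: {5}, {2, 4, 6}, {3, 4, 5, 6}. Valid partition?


A partition requires: (1) non-empty parts, (2) pairwise disjoint, (3) union = U
Parts: {5}, {2, 4, 6}, {3, 4, 5, 6}
Union of parts: {2, 3, 4, 5, 6}
U = {1, 2, 3, 4, 5, 6}
All non-empty? True
Pairwise disjoint? False
Covers U? False

No, not a valid partition


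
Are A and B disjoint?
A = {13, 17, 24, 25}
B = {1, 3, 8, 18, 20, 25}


Disjoint means A ∩ B = ∅.
A ∩ B = {25}
A ∩ B ≠ ∅, so A and B are NOT disjoint.

No, A and B are not disjoint (A ∩ B = {25})


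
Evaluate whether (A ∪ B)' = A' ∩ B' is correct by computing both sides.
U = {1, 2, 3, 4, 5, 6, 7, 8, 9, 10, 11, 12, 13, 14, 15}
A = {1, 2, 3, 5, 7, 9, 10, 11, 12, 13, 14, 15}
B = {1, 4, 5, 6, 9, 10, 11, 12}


LHS: A ∪ B = {1, 2, 3, 4, 5, 6, 7, 9, 10, 11, 12, 13, 14, 15}
(A ∪ B)' = U \ (A ∪ B) = {8}
A' = {4, 6, 8}, B' = {2, 3, 7, 8, 13, 14, 15}
Claimed RHS: A' ∩ B' = {8}
Identity is VALID: LHS = RHS = {8} ✓

Identity is valid. (A ∪ B)' = A' ∩ B' = {8}


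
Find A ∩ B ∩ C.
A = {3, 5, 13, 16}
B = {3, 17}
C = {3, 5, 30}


A ∩ B = {3}
(A ∩ B) ∩ C = {3}

A ∩ B ∩ C = {3}


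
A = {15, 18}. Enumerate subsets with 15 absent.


A subset of A that omits 15 is a subset of A \ {15}, so there are 2^(n-1) = 2^1 = 2 of them.
Subsets excluding 15: ∅, {18}

Subsets excluding 15 (2 total): ∅, {18}


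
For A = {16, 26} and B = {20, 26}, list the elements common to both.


A ∩ B = elements in both A and B
A = {16, 26}
B = {20, 26}
A ∩ B = {26}

A ∩ B = {26}


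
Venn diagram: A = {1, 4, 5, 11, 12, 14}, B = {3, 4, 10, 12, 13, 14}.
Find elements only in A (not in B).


A = {1, 4, 5, 11, 12, 14}
B = {3, 4, 10, 12, 13, 14}
Region: only in A (not in B)
Elements: {1, 5, 11}

Elements only in A (not in B): {1, 5, 11}


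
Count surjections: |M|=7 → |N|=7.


n = |M| = 7, k = |N| = 7. Surjections via inclusion-exclusion:
S(n,k) = Σ(-1)^i × C(k,i) × (k-i)^n, i=0 to k
i=0: (-1)^0×C(7,0)×7^7 = 823543
i=1: (-1)^1×C(7,1)×6^7 = -1959552
i=2: (-1)^2×C(7,2)×5^7 = 1640625
i=3: (-1)^3×C(7,3)×4^7 = -573440
i=4: (-1)^4×C(7,4)×3^7 = 76545
i=5: (-1)^5×C(7,5)×2^7 = -2688
i=6: (-1)^6×C(7,6)×1^7 = 7
i=7: (-1)^7×C(7,7)×0^7 = 0
Total = 5040

Number of surjections = 5040


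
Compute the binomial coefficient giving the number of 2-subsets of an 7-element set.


C(n,k) = n! / (k!(n-k)!)
C(7,2) = 7! / (2!5!)
= 21

C(7,2) = 21


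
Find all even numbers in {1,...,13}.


Checking each candidate:
Condition: even numbers in {1,...,13}
Result = {2, 4, 6, 8, 10, 12}

{2, 4, 6, 8, 10, 12}


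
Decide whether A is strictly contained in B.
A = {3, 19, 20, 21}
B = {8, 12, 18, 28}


A ⊂ B requires: A ⊆ B AND A ≠ B.
A ⊆ B? No
A ⊄ B, so A is not a proper subset.

No, A is not a proper subset of B


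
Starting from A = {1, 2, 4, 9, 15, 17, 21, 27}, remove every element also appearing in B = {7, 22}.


A \ B = elements in A but not in B
A = {1, 2, 4, 9, 15, 17, 21, 27}
B = {7, 22}
Remove from A any elements in B
A \ B = {1, 2, 4, 9, 15, 17, 21, 27}

A \ B = {1, 2, 4, 9, 15, 17, 21, 27}


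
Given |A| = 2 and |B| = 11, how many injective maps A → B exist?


An injection sends each of |A| = 2 inputs to a distinct output in B.
# injections = |B|·(|B|-1)·…·(|B|-|A|+1) = 11! / (11 - 2)!
= 11 × 10
= 110

Number of injections = 110


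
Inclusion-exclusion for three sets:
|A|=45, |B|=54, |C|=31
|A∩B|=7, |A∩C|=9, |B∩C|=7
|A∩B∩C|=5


|A∪B∪C| = |A|+|B|+|C| - |A∩B|-|A∩C|-|B∩C| + |A∩B∩C|
= 45+54+31 - 7-9-7 + 5
= 130 - 23 + 5
= 112

|A ∪ B ∪ C| = 112


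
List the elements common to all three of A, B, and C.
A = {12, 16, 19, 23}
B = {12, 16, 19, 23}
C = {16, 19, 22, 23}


A ∩ B = {12, 16, 19, 23}
(A ∩ B) ∩ C = {16, 19, 23}

A ∩ B ∩ C = {16, 19, 23}


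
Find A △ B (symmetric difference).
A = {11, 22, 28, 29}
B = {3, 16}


A △ B = (A \ B) ∪ (B \ A) = elements in exactly one of A or B
A \ B = {11, 22, 28, 29}
B \ A = {3, 16}
A △ B = {3, 11, 16, 22, 28, 29}

A △ B = {3, 11, 16, 22, 28, 29}


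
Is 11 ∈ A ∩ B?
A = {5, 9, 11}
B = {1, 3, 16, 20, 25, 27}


A = {5, 9, 11}, B = {1, 3, 16, 20, 25, 27}
A ∩ B = elements in both A and B
A ∩ B = ∅
Checking if 11 ∈ A ∩ B
11 is not in A ∩ B → False

11 ∉ A ∩ B


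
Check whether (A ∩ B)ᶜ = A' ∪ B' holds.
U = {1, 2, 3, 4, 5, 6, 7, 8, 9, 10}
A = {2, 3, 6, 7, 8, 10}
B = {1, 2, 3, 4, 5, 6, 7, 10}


LHS: A ∩ B = {2, 3, 6, 7, 10}
(A ∩ B)' = U \ (A ∩ B) = {1, 4, 5, 8, 9}
A' = {1, 4, 5, 9}, B' = {8, 9}
Claimed RHS: A' ∪ B' = {1, 4, 5, 8, 9}
Identity is VALID: LHS = RHS = {1, 4, 5, 8, 9} ✓

Identity is valid. (A ∩ B)' = A' ∪ B' = {1, 4, 5, 8, 9}


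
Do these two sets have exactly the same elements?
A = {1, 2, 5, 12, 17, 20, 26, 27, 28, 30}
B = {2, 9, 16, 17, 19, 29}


Two sets are equal iff they have exactly the same elements.
A = {1, 2, 5, 12, 17, 20, 26, 27, 28, 30}
B = {2, 9, 16, 17, 19, 29}
Differences: {1, 5, 9, 12, 16, 19, 20, 26, 27, 28, 29, 30}
A ≠ B

No, A ≠ B


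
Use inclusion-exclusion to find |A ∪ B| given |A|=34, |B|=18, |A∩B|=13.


|A ∪ B| = |A| + |B| - |A ∩ B|
= 34 + 18 - 13
= 39

|A ∪ B| = 39


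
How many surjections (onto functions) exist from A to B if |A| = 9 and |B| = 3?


n = |A| = 9, k = |B| = 3. Surjections via inclusion-exclusion:
S(n,k) = Σ(-1)^i × C(k,i) × (k-i)^n, i=0 to k
i=0: (-1)^0×C(3,0)×3^9 = 19683
i=1: (-1)^1×C(3,1)×2^9 = -1536
i=2: (-1)^2×C(3,2)×1^9 = 3
i=3: (-1)^3×C(3,3)×0^9 = 0
Total = 18150

Number of surjections = 18150


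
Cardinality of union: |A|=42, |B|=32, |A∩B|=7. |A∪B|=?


|A ∪ B| = |A| + |B| - |A ∩ B|
= 42 + 32 - 7
= 67

|A ∪ B| = 67


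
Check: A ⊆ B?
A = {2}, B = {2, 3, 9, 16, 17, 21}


A ⊆ B means every element of A is in B.
All elements of A are in B.
So A ⊆ B.

Yes, A ⊆ B


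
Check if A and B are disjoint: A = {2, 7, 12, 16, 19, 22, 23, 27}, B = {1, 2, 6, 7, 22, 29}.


Disjoint means A ∩ B = ∅.
A ∩ B = {2, 7, 22}
A ∩ B ≠ ∅, so A and B are NOT disjoint.

No, A and B are not disjoint (A ∩ B = {2, 7, 22})


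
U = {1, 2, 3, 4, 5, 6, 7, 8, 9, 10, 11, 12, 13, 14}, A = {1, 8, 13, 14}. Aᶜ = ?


Aᶜ = U \ A = elements in U but not in A
U = {1, 2, 3, 4, 5, 6, 7, 8, 9, 10, 11, 12, 13, 14}
A = {1, 8, 13, 14}
Aᶜ = {2, 3, 4, 5, 6, 7, 9, 10, 11, 12}

Aᶜ = {2, 3, 4, 5, 6, 7, 9, 10, 11, 12}


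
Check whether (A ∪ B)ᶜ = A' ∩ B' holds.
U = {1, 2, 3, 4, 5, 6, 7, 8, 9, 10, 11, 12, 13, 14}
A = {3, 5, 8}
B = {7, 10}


LHS: A ∪ B = {3, 5, 7, 8, 10}
(A ∪ B)' = U \ (A ∪ B) = {1, 2, 4, 6, 9, 11, 12, 13, 14}
A' = {1, 2, 4, 6, 7, 9, 10, 11, 12, 13, 14}, B' = {1, 2, 3, 4, 5, 6, 8, 9, 11, 12, 13, 14}
Claimed RHS: A' ∩ B' = {1, 2, 4, 6, 9, 11, 12, 13, 14}
Identity is VALID: LHS = RHS = {1, 2, 4, 6, 9, 11, 12, 13, 14} ✓

Identity is valid. (A ∪ B)' = A' ∩ B' = {1, 2, 4, 6, 9, 11, 12, 13, 14}


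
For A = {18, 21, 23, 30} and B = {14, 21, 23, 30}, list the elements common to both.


A ∩ B = elements in both A and B
A = {18, 21, 23, 30}
B = {14, 21, 23, 30}
A ∩ B = {21, 23, 30}

A ∩ B = {21, 23, 30}


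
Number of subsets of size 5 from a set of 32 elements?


C(n,k) = n! / (k!(n-k)!)
C(32,5) = 32! / (5!27!)
= 201376

C(32,5) = 201376


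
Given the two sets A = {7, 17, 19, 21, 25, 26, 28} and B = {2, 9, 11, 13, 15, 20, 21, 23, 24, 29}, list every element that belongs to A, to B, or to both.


A ∪ B = all elements in A or B (or both)
A = {7, 17, 19, 21, 25, 26, 28}
B = {2, 9, 11, 13, 15, 20, 21, 23, 24, 29}
A ∪ B = {2, 7, 9, 11, 13, 15, 17, 19, 20, 21, 23, 24, 25, 26, 28, 29}

A ∪ B = {2, 7, 9, 11, 13, 15, 17, 19, 20, 21, 23, 24, 25, 26, 28, 29}


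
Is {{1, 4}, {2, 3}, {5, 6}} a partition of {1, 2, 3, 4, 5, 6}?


A partition requires: (1) non-empty parts, (2) pairwise disjoint, (3) union = U
Parts: {1, 4}, {2, 3}, {5, 6}
Union of parts: {1, 2, 3, 4, 5, 6}
U = {1, 2, 3, 4, 5, 6}
All non-empty? True
Pairwise disjoint? True
Covers U? True

Yes, valid partition


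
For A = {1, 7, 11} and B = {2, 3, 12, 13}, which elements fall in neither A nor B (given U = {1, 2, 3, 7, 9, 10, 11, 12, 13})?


A = {1, 7, 11}
B = {2, 3, 12, 13}
Region: in neither A nor B (given U = {1, 2, 3, 7, 9, 10, 11, 12, 13})
Elements: {9, 10}

Elements in neither A nor B (given U = {1, 2, 3, 7, 9, 10, 11, 12, 13}): {9, 10}


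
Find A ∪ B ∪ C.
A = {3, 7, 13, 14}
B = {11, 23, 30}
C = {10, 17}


A ∪ B = {3, 7, 11, 13, 14, 23, 30}
(A ∪ B) ∪ C = {3, 7, 10, 11, 13, 14, 17, 23, 30}

A ∪ B ∪ C = {3, 7, 10, 11, 13, 14, 17, 23, 30}


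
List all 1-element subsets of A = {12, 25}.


|A| = 2, so A has C(2,1) = 2 subsets of size 1.
Enumerate by choosing 1 elements from A at a time:
{12}, {25}

1-element subsets (2 total): {12}, {25}


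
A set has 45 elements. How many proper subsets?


Total subsets = 2^n = 2^45 = 35184372088832
Proper subsets exclude the set itself: 2^n - 1
= 35184372088832 - 1
= 35184372088831

Number of proper subsets = 35184372088831


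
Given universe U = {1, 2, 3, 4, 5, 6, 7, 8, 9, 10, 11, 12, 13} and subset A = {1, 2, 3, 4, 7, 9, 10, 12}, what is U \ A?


Aᶜ = U \ A = elements in U but not in A
U = {1, 2, 3, 4, 5, 6, 7, 8, 9, 10, 11, 12, 13}
A = {1, 2, 3, 4, 7, 9, 10, 12}
Aᶜ = {5, 6, 8, 11, 13}

Aᶜ = {5, 6, 8, 11, 13}


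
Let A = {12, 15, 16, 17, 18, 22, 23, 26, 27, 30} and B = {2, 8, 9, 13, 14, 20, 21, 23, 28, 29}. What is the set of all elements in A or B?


A ∪ B = all elements in A or B (or both)
A = {12, 15, 16, 17, 18, 22, 23, 26, 27, 30}
B = {2, 8, 9, 13, 14, 20, 21, 23, 28, 29}
A ∪ B = {2, 8, 9, 12, 13, 14, 15, 16, 17, 18, 20, 21, 22, 23, 26, 27, 28, 29, 30}

A ∪ B = {2, 8, 9, 12, 13, 14, 15, 16, 17, 18, 20, 21, 22, 23, 26, 27, 28, 29, 30}


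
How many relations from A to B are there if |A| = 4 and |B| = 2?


A relation from A to B is any subset of A × B.
|A × B| = 4 × 2 = 8
# relations = 2^|A × B| = 2^8 = 256

Number of relations = 256


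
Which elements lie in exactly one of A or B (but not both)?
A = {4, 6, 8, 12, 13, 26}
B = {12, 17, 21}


A △ B = (A \ B) ∪ (B \ A) = elements in exactly one of A or B
A \ B = {4, 6, 8, 13, 26}
B \ A = {17, 21}
A △ B = {4, 6, 8, 13, 17, 21, 26}

A △ B = {4, 6, 8, 13, 17, 21, 26}


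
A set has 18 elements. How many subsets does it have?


Number of subsets = 2^n
= 2^18
= 262144

|P(A)| = 262144


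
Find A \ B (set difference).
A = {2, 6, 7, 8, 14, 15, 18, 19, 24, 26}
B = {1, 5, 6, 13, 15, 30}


A \ B = elements in A but not in B
A = {2, 6, 7, 8, 14, 15, 18, 19, 24, 26}
B = {1, 5, 6, 13, 15, 30}
Remove from A any elements in B
A \ B = {2, 7, 8, 14, 18, 19, 24, 26}

A \ B = {2, 7, 8, 14, 18, 19, 24, 26}


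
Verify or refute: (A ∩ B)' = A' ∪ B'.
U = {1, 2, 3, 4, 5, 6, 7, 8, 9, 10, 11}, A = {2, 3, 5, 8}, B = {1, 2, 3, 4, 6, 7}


LHS: A ∩ B = {2, 3}
(A ∩ B)' = U \ (A ∩ B) = {1, 4, 5, 6, 7, 8, 9, 10, 11}
A' = {1, 4, 6, 7, 9, 10, 11}, B' = {5, 8, 9, 10, 11}
Claimed RHS: A' ∪ B' = {1, 4, 5, 6, 7, 8, 9, 10, 11}
Identity is VALID: LHS = RHS = {1, 4, 5, 6, 7, 8, 9, 10, 11} ✓

Identity is valid. (A ∩ B)' = A' ∪ B' = {1, 4, 5, 6, 7, 8, 9, 10, 11}


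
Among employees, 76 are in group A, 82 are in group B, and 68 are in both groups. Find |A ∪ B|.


|A ∪ B| = |A| + |B| - |A ∩ B|
= 76 + 82 - 68
= 90

|A ∪ B| = 90


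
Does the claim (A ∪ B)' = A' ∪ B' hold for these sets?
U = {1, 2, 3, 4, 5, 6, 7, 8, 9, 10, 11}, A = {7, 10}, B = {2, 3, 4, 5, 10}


LHS: A ∪ B = {2, 3, 4, 5, 7, 10}
(A ∪ B)' = U \ (A ∪ B) = {1, 6, 8, 9, 11}
A' = {1, 2, 3, 4, 5, 6, 8, 9, 11}, B' = {1, 6, 7, 8, 9, 11}
Claimed RHS: A' ∪ B' = {1, 2, 3, 4, 5, 6, 7, 8, 9, 11}
Identity is INVALID: LHS = {1, 6, 8, 9, 11} but the RHS claimed here equals {1, 2, 3, 4, 5, 6, 7, 8, 9, 11}. The correct form is (A ∪ B)' = A' ∩ B'.

Identity is invalid: (A ∪ B)' = {1, 6, 8, 9, 11} but A' ∪ B' = {1, 2, 3, 4, 5, 6, 7, 8, 9, 11}. The correct De Morgan law is (A ∪ B)' = A' ∩ B'.


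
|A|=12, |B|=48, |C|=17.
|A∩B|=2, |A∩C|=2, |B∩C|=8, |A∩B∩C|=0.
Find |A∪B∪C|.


|A∪B∪C| = |A|+|B|+|C| - |A∩B|-|A∩C|-|B∩C| + |A∩B∩C|
= 12+48+17 - 2-2-8 + 0
= 77 - 12 + 0
= 65

|A ∪ B ∪ C| = 65


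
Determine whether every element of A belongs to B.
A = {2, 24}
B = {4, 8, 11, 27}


A ⊆ B means every element of A is in B.
Elements in A not in B: {2, 24}
So A ⊄ B.

No, A ⊄ B


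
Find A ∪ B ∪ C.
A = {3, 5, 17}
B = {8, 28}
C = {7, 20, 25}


A ∪ B = {3, 5, 8, 17, 28}
(A ∪ B) ∪ C = {3, 5, 7, 8, 17, 20, 25, 28}

A ∪ B ∪ C = {3, 5, 7, 8, 17, 20, 25, 28}


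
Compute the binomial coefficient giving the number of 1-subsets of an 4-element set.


C(n,k) = n! / (k!(n-k)!)
C(4,1) = 4! / (1!3!)
= 4

C(4,1) = 4


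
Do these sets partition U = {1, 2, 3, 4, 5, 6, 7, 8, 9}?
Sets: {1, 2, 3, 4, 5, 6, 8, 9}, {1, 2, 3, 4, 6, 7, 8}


A partition requires: (1) non-empty parts, (2) pairwise disjoint, (3) union = U
Parts: {1, 2, 3, 4, 5, 6, 8, 9}, {1, 2, 3, 4, 6, 7, 8}
Union of parts: {1, 2, 3, 4, 5, 6, 7, 8, 9}
U = {1, 2, 3, 4, 5, 6, 7, 8, 9}
All non-empty? True
Pairwise disjoint? False
Covers U? True

No, not a valid partition


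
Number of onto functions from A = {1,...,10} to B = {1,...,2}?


n = |A| = 10, k = |B| = 2. Surjections via inclusion-exclusion:
S(n,k) = Σ(-1)^i × C(k,i) × (k-i)^n, i=0 to k
i=0: (-1)^0×C(2,0)×2^10 = 1024
i=1: (-1)^1×C(2,1)×1^10 = -2
i=2: (-1)^2×C(2,2)×0^10 = 0
Total = 1022

Number of surjections = 1022


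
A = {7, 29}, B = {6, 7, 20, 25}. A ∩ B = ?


A ∩ B = elements in both A and B
A = {7, 29}
B = {6, 7, 20, 25}
A ∩ B = {7}

A ∩ B = {7}


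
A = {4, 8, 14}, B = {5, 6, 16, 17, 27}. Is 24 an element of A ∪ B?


A = {4, 8, 14}, B = {5, 6, 16, 17, 27}
A ∪ B = all elements in A or B
A ∪ B = {4, 5, 6, 8, 14, 16, 17, 27}
Checking if 24 ∈ A ∪ B
24 is not in A ∪ B → False

24 ∉ A ∪ B


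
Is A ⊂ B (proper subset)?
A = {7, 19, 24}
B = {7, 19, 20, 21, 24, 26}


A ⊂ B requires: A ⊆ B AND A ≠ B.
A ⊆ B? Yes
A = B? No
A ⊂ B: Yes (A is a proper subset of B)

Yes, A ⊂ B


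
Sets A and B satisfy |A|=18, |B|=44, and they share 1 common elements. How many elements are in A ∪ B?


|A ∪ B| = |A| + |B| - |A ∩ B|
= 18 + 44 - 1
= 61

|A ∪ B| = 61


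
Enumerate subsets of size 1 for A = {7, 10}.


|A| = 2, so A has C(2,1) = 2 subsets of size 1.
Enumerate by choosing 1 elements from A at a time:
{7}, {10}

1-element subsets (2 total): {7}, {10}


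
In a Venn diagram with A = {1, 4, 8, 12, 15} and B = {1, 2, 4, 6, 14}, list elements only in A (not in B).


A = {1, 4, 8, 12, 15}
B = {1, 2, 4, 6, 14}
Region: only in A (not in B)
Elements: {8, 12, 15}

Elements only in A (not in B): {8, 12, 15}


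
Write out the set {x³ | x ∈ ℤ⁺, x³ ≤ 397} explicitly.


Checking each candidate:
Condition: positive perfect cubes ≤ 397
Result = {1, 8, 27, 64, 125, 216, 343}

{1, 8, 27, 64, 125, 216, 343}


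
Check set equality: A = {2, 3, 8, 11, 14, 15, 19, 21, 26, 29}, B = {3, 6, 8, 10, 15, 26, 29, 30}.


Two sets are equal iff they have exactly the same elements.
A = {2, 3, 8, 11, 14, 15, 19, 21, 26, 29}
B = {3, 6, 8, 10, 15, 26, 29, 30}
Differences: {2, 6, 10, 11, 14, 19, 21, 30}
A ≠ B

No, A ≠ B


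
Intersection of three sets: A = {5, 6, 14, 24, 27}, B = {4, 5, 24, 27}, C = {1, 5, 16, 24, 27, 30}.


A ∩ B = {5, 24, 27}
(A ∩ B) ∩ C = {5, 24, 27}

A ∩ B ∩ C = {5, 24, 27}


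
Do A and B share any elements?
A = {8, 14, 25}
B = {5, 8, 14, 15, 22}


Disjoint means A ∩ B = ∅.
A ∩ B = {8, 14}
A ∩ B ≠ ∅, so A and B are NOT disjoint.

Yes — A and B share the element(s) of A ∩ B = {8, 14}, so they are not disjoint


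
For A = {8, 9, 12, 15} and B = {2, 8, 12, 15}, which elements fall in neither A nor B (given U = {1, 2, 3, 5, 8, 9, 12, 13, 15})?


A = {8, 9, 12, 15}
B = {2, 8, 12, 15}
Region: in neither A nor B (given U = {1, 2, 3, 5, 8, 9, 12, 13, 15})
Elements: {1, 3, 5, 13}

Elements in neither A nor B (given U = {1, 2, 3, 5, 8, 9, 12, 13, 15}): {1, 3, 5, 13}


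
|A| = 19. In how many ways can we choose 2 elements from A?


C(n,k) = n! / (k!(n-k)!)
C(19,2) = 19! / (2!17!)
= 171

C(19,2) = 171


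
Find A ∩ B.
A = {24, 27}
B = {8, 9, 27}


A ∩ B = elements in both A and B
A = {24, 27}
B = {8, 9, 27}
A ∩ B = {27}

A ∩ B = {27}


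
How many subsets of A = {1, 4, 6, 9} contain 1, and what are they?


A subset of A contains 1 iff the remaining 3 elements form any subset of A \ {1}.
Count: 2^(n-1) = 2^3 = 8
Subsets containing 1: {1}, {1, 4}, {1, 6}, {1, 9}, {1, 4, 6}, {1, 4, 9}, {1, 6, 9}, {1, 4, 6, 9}

Subsets containing 1 (8 total): {1}, {1, 4}, {1, 6}, {1, 9}, {1, 4, 6}, {1, 4, 9}, {1, 6, 9}, {1, 4, 6, 9}


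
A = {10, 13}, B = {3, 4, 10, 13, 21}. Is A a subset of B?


A ⊆ B means every element of A is in B.
All elements of A are in B.
So A ⊆ B.

Yes, A ⊆ B


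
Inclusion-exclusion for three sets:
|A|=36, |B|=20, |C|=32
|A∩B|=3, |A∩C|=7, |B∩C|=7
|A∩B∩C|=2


|A∪B∪C| = |A|+|B|+|C| - |A∩B|-|A∩C|-|B∩C| + |A∩B∩C|
= 36+20+32 - 3-7-7 + 2
= 88 - 17 + 2
= 73

|A ∪ B ∪ C| = 73


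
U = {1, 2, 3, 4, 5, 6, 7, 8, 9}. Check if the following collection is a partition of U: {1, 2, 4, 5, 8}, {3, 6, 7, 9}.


A partition requires: (1) non-empty parts, (2) pairwise disjoint, (3) union = U
Parts: {1, 2, 4, 5, 8}, {3, 6, 7, 9}
Union of parts: {1, 2, 3, 4, 5, 6, 7, 8, 9}
U = {1, 2, 3, 4, 5, 6, 7, 8, 9}
All non-empty? True
Pairwise disjoint? True
Covers U? True

Yes, valid partition


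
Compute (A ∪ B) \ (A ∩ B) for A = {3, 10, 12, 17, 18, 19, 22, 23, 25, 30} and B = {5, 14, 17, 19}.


A △ B = (A \ B) ∪ (B \ A) = elements in exactly one of A or B
A \ B = {3, 10, 12, 18, 22, 23, 25, 30}
B \ A = {5, 14}
A △ B = {3, 5, 10, 12, 14, 18, 22, 23, 25, 30}

A △ B = {3, 5, 10, 12, 14, 18, 22, 23, 25, 30}


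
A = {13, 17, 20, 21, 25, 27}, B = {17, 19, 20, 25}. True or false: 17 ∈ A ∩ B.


A = {13, 17, 20, 21, 25, 27}, B = {17, 19, 20, 25}
A ∩ B = elements in both A and B
A ∩ B = {17, 20, 25}
Checking if 17 ∈ A ∩ B
17 is in A ∩ B → True

17 ∈ A ∩ B


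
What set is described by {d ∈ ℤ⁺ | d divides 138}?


Checking each candidate:
Condition: positive divisors of 138
Result = {1, 2, 3, 6, 23, 46, 69, 138}

{1, 2, 3, 6, 23, 46, 69, 138}


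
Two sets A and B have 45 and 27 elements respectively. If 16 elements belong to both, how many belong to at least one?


|A ∪ B| = |A| + |B| - |A ∩ B|
= 45 + 27 - 16
= 56

|A ∪ B| = 56


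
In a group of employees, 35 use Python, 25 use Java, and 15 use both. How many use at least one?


|A ∪ B| = |A| + |B| - |A ∩ B|
= 35 + 25 - 15
= 45

|A ∪ B| = 45


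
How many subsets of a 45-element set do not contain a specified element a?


Subsets of A avoiding a are subsets of A \ {a}, which has 44 elements.
Count = 2^(n-1) = 2^44
= 17592186044416

Number of subsets avoiding a = 17592186044416


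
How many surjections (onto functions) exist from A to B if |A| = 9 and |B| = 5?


n = |A| = 9, k = |B| = 5. Surjections via inclusion-exclusion:
S(n,k) = Σ(-1)^i × C(k,i) × (k-i)^n, i=0 to k
i=0: (-1)^0×C(5,0)×5^9 = 1953125
i=1: (-1)^1×C(5,1)×4^9 = -1310720
i=2: (-1)^2×C(5,2)×3^9 = 196830
i=3: (-1)^3×C(5,3)×2^9 = -5120
i=4: (-1)^4×C(5,4)×1^9 = 5
i=5: (-1)^5×C(5,5)×0^9 = 0
Total = 834120

Number of surjections = 834120


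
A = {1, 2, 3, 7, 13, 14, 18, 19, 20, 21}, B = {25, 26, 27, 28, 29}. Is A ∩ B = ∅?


Disjoint means A ∩ B = ∅.
A ∩ B = ∅
A ∩ B = ∅, so A and B are disjoint.

Yes, A and B are disjoint


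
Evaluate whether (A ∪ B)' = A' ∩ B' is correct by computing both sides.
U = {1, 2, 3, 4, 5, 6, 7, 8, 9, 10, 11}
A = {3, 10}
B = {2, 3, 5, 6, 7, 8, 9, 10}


LHS: A ∪ B = {2, 3, 5, 6, 7, 8, 9, 10}
(A ∪ B)' = U \ (A ∪ B) = {1, 4, 11}
A' = {1, 2, 4, 5, 6, 7, 8, 9, 11}, B' = {1, 4, 11}
Claimed RHS: A' ∩ B' = {1, 4, 11}
Identity is VALID: LHS = RHS = {1, 4, 11} ✓

Identity is valid. (A ∪ B)' = A' ∩ B' = {1, 4, 11}


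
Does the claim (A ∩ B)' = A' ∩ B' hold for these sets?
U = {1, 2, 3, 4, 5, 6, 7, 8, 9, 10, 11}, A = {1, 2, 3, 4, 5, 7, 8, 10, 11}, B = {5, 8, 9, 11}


LHS: A ∩ B = {5, 8, 11}
(A ∩ B)' = U \ (A ∩ B) = {1, 2, 3, 4, 6, 7, 9, 10}
A' = {6, 9}, B' = {1, 2, 3, 4, 6, 7, 10}
Claimed RHS: A' ∩ B' = {6}
Identity is INVALID: LHS = {1, 2, 3, 4, 6, 7, 9, 10} but the RHS claimed here equals {6}. The correct form is (A ∩ B)' = A' ∪ B'.

Identity is invalid: (A ∩ B)' = {1, 2, 3, 4, 6, 7, 9, 10} but A' ∩ B' = {6}. The correct De Morgan law is (A ∩ B)' = A' ∪ B'.


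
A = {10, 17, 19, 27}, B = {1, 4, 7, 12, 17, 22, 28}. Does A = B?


Two sets are equal iff they have exactly the same elements.
A = {10, 17, 19, 27}
B = {1, 4, 7, 12, 17, 22, 28}
Differences: {1, 4, 7, 10, 12, 19, 22, 27, 28}
A ≠ B

No, A ≠ B


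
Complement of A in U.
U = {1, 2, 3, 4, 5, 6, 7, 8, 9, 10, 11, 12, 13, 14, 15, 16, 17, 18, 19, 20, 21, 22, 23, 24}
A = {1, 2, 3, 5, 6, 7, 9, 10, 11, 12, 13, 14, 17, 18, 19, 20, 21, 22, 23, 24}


Aᶜ = U \ A = elements in U but not in A
U = {1, 2, 3, 4, 5, 6, 7, 8, 9, 10, 11, 12, 13, 14, 15, 16, 17, 18, 19, 20, 21, 22, 23, 24}
A = {1, 2, 3, 5, 6, 7, 9, 10, 11, 12, 13, 14, 17, 18, 19, 20, 21, 22, 23, 24}
Aᶜ = {4, 8, 15, 16}

Aᶜ = {4, 8, 15, 16}


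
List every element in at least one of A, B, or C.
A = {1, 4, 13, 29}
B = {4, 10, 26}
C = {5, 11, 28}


A ∪ B = {1, 4, 10, 13, 26, 29}
(A ∪ B) ∪ C = {1, 4, 5, 10, 11, 13, 26, 28, 29}

A ∪ B ∪ C = {1, 4, 5, 10, 11, 13, 26, 28, 29}


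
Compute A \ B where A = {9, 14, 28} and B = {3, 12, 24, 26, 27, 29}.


A \ B = elements in A but not in B
A = {9, 14, 28}
B = {3, 12, 24, 26, 27, 29}
Remove from A any elements in B
A \ B = {9, 14, 28}

A \ B = {9, 14, 28}
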